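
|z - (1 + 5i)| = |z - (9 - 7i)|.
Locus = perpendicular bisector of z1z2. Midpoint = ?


Equal distances means the locus is the perpendicular bisector of z1 and z2.
Midpoint = ((1+9)/2, (5+(-7))/2) = (5.0000, -1.0000)

Perpendicular bisector through (5.0000, -1.0000)


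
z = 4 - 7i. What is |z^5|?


|z| = sqrt(16+49) = sqrt(65) = 8.0623
|z^5| = |z|^5 = (sqrt(65))^5 = 65^2 * sqrt(65) = 4225*sqrt(65)

|z^5| = 4225*sqrt(65) ≈ 34063.0390


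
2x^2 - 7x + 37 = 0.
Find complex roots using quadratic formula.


disc = (-7)^2 - 4*2*37 = 49 - 296 = -247
sqrt(|disc|) = sqrt(247) = 15.7162
Real part = 7/(2*2) = 1.7500
Imag part = 15.7162/(2*2) = 3.9291

1.7500 ± 3.9291i


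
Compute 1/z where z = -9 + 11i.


|z|^2 = 81+121 = 202
1/z = (-9 - 11i)/202

1/z = -0.0446 - 0.0545i


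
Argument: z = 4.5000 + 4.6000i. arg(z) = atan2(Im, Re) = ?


Re = 4.5, Im = 4.6
arg = atan2(4.6, 4.5) = 45.6296 degrees

arg(z) = 45.6296 degrees


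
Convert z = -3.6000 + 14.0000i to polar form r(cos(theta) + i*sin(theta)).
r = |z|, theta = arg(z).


r = sqrt(12.96+196) = sqrt(208.96) = 14.4554
theta = atan2(14, -3.6) = 104.4208 degrees

r = 14.4554, theta = 104.4208 degrees


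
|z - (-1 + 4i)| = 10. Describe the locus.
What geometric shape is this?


|z - z0| = r is a circle with center z0 and radius r.
Center = (-1, 4), radius = 10

Circle with center (-1, 4) and radius 10


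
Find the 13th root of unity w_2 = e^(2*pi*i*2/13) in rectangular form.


Angle = 360*2/13 = 55.3846°
a = cos(55.3846°) = 0.5681
b = sin(55.3846°) = 0.8230

0.5681 + 0.8230i


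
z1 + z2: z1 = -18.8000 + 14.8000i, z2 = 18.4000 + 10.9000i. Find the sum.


Real: -18.8 + 18.4 = -0.4
Imag: 14.8 + 10.9 = 25.7

-0.4000 + 25.7000i


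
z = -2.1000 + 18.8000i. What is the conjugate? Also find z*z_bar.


z_bar = -2.1000 - 18.8000i
z*z_bar = (-2.1)^2 + 18.8^2 = 4.41 + 353.44 = 357.85

z_bar = -2.1000 - 18.8000i, z*z_bar = 357.85


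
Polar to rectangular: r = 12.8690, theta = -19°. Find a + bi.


a = 12.8690*cos(-19°) = 12.8690*0.94552 = 12.1679
b = 12.8690*sin(-19°) = 12.8690*(-0.325568) = -4.1897

12.1679 - 4.1897i


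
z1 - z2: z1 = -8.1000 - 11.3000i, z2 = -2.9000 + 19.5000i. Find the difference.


Real: -8.1 + 2.9 = -5.2
Imag: -11.3 - 19.5 = -30.8

-5.2000 - 30.8000i


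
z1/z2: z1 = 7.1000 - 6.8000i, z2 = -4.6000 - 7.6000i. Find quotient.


Conjugate of z2 = -4.6000 + 7.6000i
Numerator: (7.1000 - 6.8000i)(-4.6000 + 7.6000i) = 19.0200 + 85.2400i
Denominator: (-4.6)^2 + (-7.6)^2 = 78.92
Result = (19.0200 + 85.2400i)/78.92

0.2410 + 1.0801i


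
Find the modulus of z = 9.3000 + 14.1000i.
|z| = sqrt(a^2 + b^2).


|z| = sqrt(9.3^2 + 14.1^2) = sqrt(86.49 + 198.81) = sqrt(285.3) = 16.8908

|z| = 16.8908


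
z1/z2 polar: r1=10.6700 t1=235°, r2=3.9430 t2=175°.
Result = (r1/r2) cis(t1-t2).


r = 10.6700 / 3.9430 = 2.7061
theta = 235° - 175° = 60° = 60° (mod 360)

2.7061 cis(60°)


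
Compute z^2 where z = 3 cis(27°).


r^2 = 3^2 = 9
n*theta = 2*27° = 54° = 54° (mod 360)
a = 9*cos(54°) = 5.2901
b = 9*sin(54°) = 7.2812

9 cis(54°) = 5.2901 + 7.2812i


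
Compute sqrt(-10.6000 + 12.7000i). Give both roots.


|z| = sqrt(112.36+161.29) = 16.5424
sqrt((|z|+a)/2) = sqrt((16.5424+(-10.6))/2) = sqrt(2.9712) = 1.7237
sqrt((|z|-a)/2) = sqrt((16.5424-(-10.6))/2) = sqrt(13.5712) = 3.6839

±(1.7237 + 3.6839i) i.e. 1.7237 + 3.6839i and -1.7237 - 3.6839i


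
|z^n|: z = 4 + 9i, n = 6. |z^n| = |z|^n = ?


|z| = sqrt(16+81) = sqrt(97) = 9.8489
|z^6| = |z|^6 = (sqrt(97))^6 = 97^3 = 912673

|z^6| = 912673


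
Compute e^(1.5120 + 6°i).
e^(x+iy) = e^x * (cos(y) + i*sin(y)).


e^1.5120 = 4.5358
cos(6°) = 0.9945
sin(6°) = 0.10453
Real = 4.5358*0.9945 = 4.5109
Imag = 4.5358*0.10453 = 0.4741

4.5109 + 0.4741i


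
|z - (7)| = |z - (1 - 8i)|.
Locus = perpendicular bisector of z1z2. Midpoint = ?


Equal distances means the locus is the perpendicular bisector of z1 and z2.
Midpoint = ((7+1)/2, (0+(-8))/2) = (4.0000, -4.0000)

Perpendicular bisector through (4.0000, -4.0000)


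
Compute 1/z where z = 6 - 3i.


|z|^2 = 36+9 = 45
1/z = (6 + 3i)/45

1/z = 0.1333 + 0.0667i


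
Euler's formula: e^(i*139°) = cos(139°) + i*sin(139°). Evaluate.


cos(139°) = -0.7547
sin(139°) = 0.6561

e^(i*139°) = -0.7547 + 0.6561i


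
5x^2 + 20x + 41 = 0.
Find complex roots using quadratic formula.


disc = 20^2 - 4*5*41 = 400 - 820 = -420
sqrt(|disc|) = sqrt(420) = 20.4939
Real part = -20/(2*5) = -2.0000
Imag part = 20.4939/(2*5) = 2.0494

-2.0000 ± 2.0494i


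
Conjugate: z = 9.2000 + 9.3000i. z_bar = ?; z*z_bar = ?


z_bar = 9.2000 - 9.3000i
z*z_bar = 9.2^2 + 9.3^2 = 84.64 + 86.49 = 171.13

z_bar = 9.2000 - 9.3000i, z*z_bar = 171.13


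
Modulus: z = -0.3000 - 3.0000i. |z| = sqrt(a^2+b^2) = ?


|z| = sqrt((-0.3)^2 + (-3)^2) = sqrt(0.09 + 9) = sqrt(9.09) = 3.0150

|z| = 3.0150


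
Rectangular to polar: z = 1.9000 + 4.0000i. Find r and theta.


r = sqrt(3.61+16) = sqrt(19.61) = 4.4283
theta = atan2(4, 1.9) = 64.5923 degrees

r = 4.4283, theta = 64.5923 degrees


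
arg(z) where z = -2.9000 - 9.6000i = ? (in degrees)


Re = -2.9, Im = -9.6
arg = atan2(-9.6, -2.9) = -106.8087 degrees

arg(z) = -106.8087 degrees


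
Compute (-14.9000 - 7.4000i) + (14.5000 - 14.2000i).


Real: -14.9 + 14.5 = -0.4
Imag: -7.4 - 14.2 = -21.6

-0.4000 - 21.6000i


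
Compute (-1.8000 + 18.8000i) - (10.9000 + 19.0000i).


Real: -1.8 - 10.9 = -12.7
Imag: 18.8 - 19 = -0.2

-12.7000 - 0.2000i


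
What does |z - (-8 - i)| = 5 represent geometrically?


|z - z0| = r is a circle with center z0 and radius r.
Center = (-8, -1), radius = 5

Circle with center (-8, -1) and radius 5


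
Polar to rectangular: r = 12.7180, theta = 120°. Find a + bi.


a = 12.7180*cos(120°) = 12.7180*(-0.5) = -6.3590
b = 12.7180*sin(120°) = 12.7180*0.866025 = 11.0141

-6.3590 + 11.0141i


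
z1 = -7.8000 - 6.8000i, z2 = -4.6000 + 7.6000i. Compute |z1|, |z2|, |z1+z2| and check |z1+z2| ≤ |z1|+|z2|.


|z1| = sqrt((-7.8)^2 + (-6.8)^2) = sqrt(107.08) = 10.3479
|z2| = sqrt((-4.6)^2 + 7.6^2) = sqrt(78.92) = 8.8837
z1+z2 = -12.4000 + 0.8000i
|z1+z2| = sqrt(154.4) = 12.4258
|z1|+|z2| = 10.3479 + 8.8837 = 19.2316

|z1+z2| = 12.4258 ≤ |z1|+|z2| = 19.2316 (verified)


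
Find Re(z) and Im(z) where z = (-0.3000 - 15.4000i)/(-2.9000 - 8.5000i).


Multiply by conjugate: (-0.3000 - 15.4000i)(-2.9000 + 8.5000i) / ((-2.9)^2 + (-8.5)^2)
Numerator real = -0.3*(-2.9) - (15.4)*(-8.5) = 131.77
Numerator imag = -15.4*(-2.9) - (-0.3)*(-8.5) = 42.11
Denominator = 80.66
Re(z) = 131.77/80.66 = 1.6336
Im(z) = 42.11/80.66 = 0.5221

Re(z) = 1.6336, Im(z) = 0.5221


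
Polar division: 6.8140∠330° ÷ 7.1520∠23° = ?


r = 6.8140 / 7.1520 = 0.9527
theta = 330° - 23° = 307° = 307° (mod 360)

0.9527 cis(307°)


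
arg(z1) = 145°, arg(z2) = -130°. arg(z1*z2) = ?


arg(z1*z2) = 145° - 130° = 15°
Normalized to (-180°, 180°]: 15°

15°


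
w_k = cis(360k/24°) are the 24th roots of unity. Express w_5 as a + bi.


Angle = 360*5/24 = 75°
a = cos(75°) = 0.2588
b = sin(75°) = 0.9659

0.2588 + 0.9659i


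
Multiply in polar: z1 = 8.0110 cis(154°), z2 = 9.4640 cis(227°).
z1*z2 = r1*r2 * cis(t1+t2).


r = 8.0110 * 9.4640 = 75.8161
theta = 154° + 227° = 381° = 21° (mod 360)

75.8161 cis(21°)


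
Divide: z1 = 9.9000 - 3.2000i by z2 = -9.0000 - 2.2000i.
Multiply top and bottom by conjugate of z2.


Conjugate of z2 = -9.0000 + 2.2000i
Numerator: (9.9000 - 3.2000i)(-9.0000 + 2.2000i) = -82.0600 + 50.5800i
Denominator: (-9)^2 + (-2.2)^2 = 85.84
Result = (-82.0600 + 50.5800i)/85.84

-0.9560 + 0.5892i


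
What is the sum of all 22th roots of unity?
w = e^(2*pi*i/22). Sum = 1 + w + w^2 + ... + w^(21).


The sum of all 22th roots of unity is 0.
Geometric series: (1 - w^22)/(1 - w) = (1-1)/(1-w) = 0 since w^22 = 1, w ≠ 1.
Alternatively: coefficient of z^21 in z^22 - 1 is 0.

0


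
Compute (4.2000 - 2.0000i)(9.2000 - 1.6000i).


Real = 4.2*9.2 - (-2)*(-1.6) = 38.64 - 3.2 = 35.44
Imag = 4.2*(-1.6) + 9.2*(-2) = -6.72 - (18.4) = -25.12

35.4400 - 25.1200i


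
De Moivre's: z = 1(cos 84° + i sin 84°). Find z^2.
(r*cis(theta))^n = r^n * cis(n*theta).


r^2 = 1^2 = 1
n*theta = 2*84° = 168° = 168° (mod 360)
a = 1*cos(168°) = -0.9781
b = 1*sin(168°) = 0.2079

1 cis(168°) = -0.9781 + 0.2079i


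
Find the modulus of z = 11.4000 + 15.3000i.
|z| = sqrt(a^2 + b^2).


|z| = sqrt(11.4^2 + 15.3^2) = sqrt(129.96 + 234.09) = sqrt(364.05) = 19.0801

|z| = 19.0801


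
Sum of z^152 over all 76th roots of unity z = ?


The roots are w_k = w^k with w = e^(2*pi*i/76), and (w^k)^152 = (w^152)^k.
So S = 1 + u + u^2 + ... + u^(75) with u = w^152.
152 = 2*76 + 0, so 152 is a multiple of 76 and u = (w^76)^2 = 1.
Every one of the 76 terms equals 1: S = 76

S = 76


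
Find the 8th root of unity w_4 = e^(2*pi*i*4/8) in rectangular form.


Angle = 360*4/8 = 180°
a = cos(180°) = -1.0000
b = sin(180°) = 0

-1.0000 + 0i


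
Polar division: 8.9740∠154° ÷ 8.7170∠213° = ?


r = 8.9740 / 8.7170 = 1.0295
theta = 154° - 213° = -59° = 301° (mod 360)

1.0295 cis(301°)


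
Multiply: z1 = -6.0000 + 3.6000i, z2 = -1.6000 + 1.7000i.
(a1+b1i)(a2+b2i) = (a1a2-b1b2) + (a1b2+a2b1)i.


Real = -6*(-1.6) - 3.6*1.7 = 9.6 - 6.12 = 3.48
Imag = -6*1.7 - (1.6)*3.6 = -10.2 - (5.76) = -15.96

3.4800 - 15.9600i


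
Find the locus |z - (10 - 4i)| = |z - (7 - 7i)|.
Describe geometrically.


Equal distances means the locus is the perpendicular bisector of z1 and z2.
Midpoint = ((10+7)/2, (-4+(-7))/2) = (8.5000, -5.5000)

Perpendicular bisector through (8.5000, -5.5000)


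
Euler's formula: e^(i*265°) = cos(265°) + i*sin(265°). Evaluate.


cos(265°) = -0.0872
sin(265°) = -0.9962

e^(i*265°) = -0.0872 - 0.9962i


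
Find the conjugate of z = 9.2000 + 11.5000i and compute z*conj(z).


z_bar = 9.2000 - 11.5000i
z*z_bar = 9.2^2 + 11.5^2 = 84.64 + 132.25 = 216.89

z_bar = 9.2000 - 11.5000i, z*z_bar = 216.89


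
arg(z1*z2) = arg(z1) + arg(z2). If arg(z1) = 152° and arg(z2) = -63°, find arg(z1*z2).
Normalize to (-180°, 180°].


arg(z1*z2) = 152° - 63° = 89°
Normalized to (-180°, 180°]: 89°

89°


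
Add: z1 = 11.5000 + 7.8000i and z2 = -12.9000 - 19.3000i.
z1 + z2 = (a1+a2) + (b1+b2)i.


Real: 11.5 - 12.9 = -1.4
Imag: 7.8 - 19.3 = -11.5

-1.4000 - 11.5000i


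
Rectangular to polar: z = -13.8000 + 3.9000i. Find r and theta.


r = sqrt(190.44+15.21) = sqrt(205.65) = 14.3405
theta = atan2(3.9, -13.8) = 164.2192 degrees

r = 14.3405, theta = 164.2192 degrees


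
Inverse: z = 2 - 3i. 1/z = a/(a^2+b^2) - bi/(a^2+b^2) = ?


|z|^2 = 4+9 = 13
1/z = (2 + 3i)/13

1/z = 0.1538 + 0.2308i


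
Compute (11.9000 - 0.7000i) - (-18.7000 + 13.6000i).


Real: 11.9 + 18.7 = 30.6
Imag: -0.7 - 13.6 = -14.3

30.6000 - 14.3000i


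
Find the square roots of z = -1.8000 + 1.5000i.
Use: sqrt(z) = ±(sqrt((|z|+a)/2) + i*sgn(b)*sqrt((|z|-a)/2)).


|z| = sqrt(3.24+2.25) = 2.3431
sqrt((|z|+a)/2) = sqrt((2.3431+(-1.8))/2) = sqrt(0.2715) = 0.5211
sqrt((|z|-a)/2) = sqrt((2.3431-(-1.8))/2) = sqrt(2.0715) = 1.4393

±(0.5211 + 1.4393i) i.e. 0.5211 + 1.4393i and -0.5211 - 1.4393i


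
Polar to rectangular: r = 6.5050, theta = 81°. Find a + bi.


a = 6.5050*cos(81°) = 6.5050*0.15643 = 1.0176
b = 6.5050*sin(81°) = 6.5050*0.98769 = 6.4249

1.0176 + 6.4249i


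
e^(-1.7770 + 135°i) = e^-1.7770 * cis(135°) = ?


e^-1.7770 = 0.1691
cos(135°) = -0.7071
sin(135°) = 0.7071
Real = 0.1691*(-0.7071) = -0.1196
Imag = 0.1691*0.7071 = 0.1196

-0.1196 + 0.1196i


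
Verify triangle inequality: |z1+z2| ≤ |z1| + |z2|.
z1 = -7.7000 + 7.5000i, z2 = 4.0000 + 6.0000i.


|z1| = sqrt((-7.7)^2 + 7.5^2) = sqrt(115.54) = 10.7490
|z2| = sqrt(4^2 + 6^2) = sqrt(52) = 7.2111
z1+z2 = -3.7000 + 13.5000i
|z1+z2| = sqrt(195.94) = 13.9979
|z1|+|z2| = 10.7490 + 7.2111 = 17.9601

|z1+z2| = 13.9979 ≤ |z1|+|z2| = 17.9601 (verified)


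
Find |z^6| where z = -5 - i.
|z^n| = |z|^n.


|z| = sqrt(25+1) = sqrt(26) = 5.0990
|z^6| = |z|^6 = (sqrt(26))^6 = 26^3 = 17576

|z^6| = 17576


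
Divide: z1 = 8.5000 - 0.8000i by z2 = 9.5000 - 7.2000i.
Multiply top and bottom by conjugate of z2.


Conjugate of z2 = 9.5000 + 7.2000i
Numerator: (8.5000 - 0.8000i)(9.5000 + 7.2000i) = 86.5100 + 53.6000i
Denominator: 9.5^2 + (-7.2)^2 = 142.09
Result = (86.5100 + 53.6000i)/142.09

0.6088 + 0.3772i


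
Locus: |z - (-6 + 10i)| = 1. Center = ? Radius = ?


|z - z0| = r is a circle with center z0 and radius r.
Center = (-6, 10), radius = 1

Circle with center (-6, 10) and radius 1


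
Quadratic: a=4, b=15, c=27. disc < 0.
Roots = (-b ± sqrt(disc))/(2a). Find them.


disc = 15^2 - 4*4*27 = 225 - 432 = -207
sqrt(|disc|) = sqrt(207) = 14.3875
Real part = -15/(2*4) = -1.8750
Imag part = 14.3875/(2*4) = 1.7984

-1.8750 ± 1.7984i


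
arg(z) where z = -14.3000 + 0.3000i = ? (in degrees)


Re = -14.3, Im = 0.3
arg = atan2(0.3, -14.3) = 178.7982 degrees

arg(z) = 178.7982 degrees


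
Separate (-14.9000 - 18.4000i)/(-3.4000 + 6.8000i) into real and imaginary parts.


Multiply by conjugate: (-14.9000 - 18.4000i)(-3.4000 - 6.8000i) / ((-3.4)^2 + 6.8^2)
Numerator real = -14.9*(-3.4) - (18.4)*6.8 = -74.46
Numerator imag = -18.4*(-3.4) - (-14.9)*6.8 = 163.88
Denominator = 57.8
Re(z) = -74.46/57.8 = -1.2882
Im(z) = 163.88/57.8 = 2.8353

Re(z) = -1.2882, Im(z) = 2.8353


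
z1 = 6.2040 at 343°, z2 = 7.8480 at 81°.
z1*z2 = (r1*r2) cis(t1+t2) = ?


r = 6.2040 * 7.8480 = 48.6890
theta = 343° + 81° = 424° = 64° (mod 360)

48.6890 cis(64°)


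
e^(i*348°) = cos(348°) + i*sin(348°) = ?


cos(348°) = 0.9781
sin(348°) = -0.2079

e^(i*348°) = 0.9781 - 0.2079i


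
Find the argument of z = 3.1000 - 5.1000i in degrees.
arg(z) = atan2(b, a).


Re = 3.1, Im = -5.1
arg = atan2(-5.1, 3.1) = -58.7070 degrees

arg(z) = -58.7070 degrees


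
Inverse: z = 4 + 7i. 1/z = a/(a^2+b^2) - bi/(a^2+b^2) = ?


|z|^2 = 16+49 = 65
1/z = (4 - 7i)/65

1/z = 0.0615 - 0.1077i


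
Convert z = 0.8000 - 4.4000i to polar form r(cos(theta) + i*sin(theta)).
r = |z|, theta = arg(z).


r = sqrt(0.64+19.36) = sqrt(20) = 4.4721
theta = atan2(-4.4, 0.8) = -79.6952 degrees

r = 4.4721, theta = -79.6952 degrees


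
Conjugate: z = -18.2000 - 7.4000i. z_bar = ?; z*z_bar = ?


z_bar = -18.2000 + 7.4000i
z*z_bar = (-18.2)^2 + (-7.4)^2 = 331.24 + 54.76 = 386

z_bar = -18.2000 + 7.4000i, z*z_bar = 386


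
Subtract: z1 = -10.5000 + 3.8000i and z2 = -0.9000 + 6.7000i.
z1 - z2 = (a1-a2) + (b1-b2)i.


Real: -10.5 + 0.9 = -9.6
Imag: 3.8 - 6.7 = -2.9

-9.6000 - 2.9000i


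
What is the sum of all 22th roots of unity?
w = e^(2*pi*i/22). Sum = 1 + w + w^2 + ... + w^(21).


The sum of all 22th roots of unity is 0.
Geometric series: (1 - w^22)/(1 - w) = (1-1)/(1-w) = 0 since w^22 = 1, w ≠ 1.
Alternatively: coefficient of z^21 in z^22 - 1 is 0.

0


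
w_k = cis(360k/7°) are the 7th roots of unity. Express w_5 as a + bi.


Angle = 360*5/7 = 257.1429°
a = cos(257.1429°) = -0.2225
b = sin(257.1429°) = -0.9749

-0.2225 - 0.9749i


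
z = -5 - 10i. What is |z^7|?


|z| = sqrt(25+100) = sqrt(125) = 11.1803
|z^7| = |z|^7 = (sqrt(125))^7 = 125^3 * sqrt(125) = 1953125*sqrt(125)

|z^7| = 1953125*sqrt(125) ≈ 21836601.3428


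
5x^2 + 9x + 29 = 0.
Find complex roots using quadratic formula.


disc = 9^2 - 4*5*29 = 81 - 580 = -499
sqrt(|disc|) = sqrt(499) = 22.3383
Real part = -9/(2*5) = -0.9000
Imag part = 22.3383/(2*5) = 2.2338

-0.9000 ± 2.2338i


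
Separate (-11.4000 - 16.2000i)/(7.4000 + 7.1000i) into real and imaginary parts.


Multiply by conjugate: (-11.4000 - 16.2000i)(7.4000 - 7.1000i) / (7.4^2 + 7.1^2)
Numerator real = -11.4*7.4 - (16.2)*7.1 = -199.38
Numerator imag = -16.2*7.4 - (-11.4)*7.1 = -38.94
Denominator = 105.17
Re(z) = -199.38/105.17 = -1.8958
Im(z) = -38.94/105.17 = -0.3703

Re(z) = -1.8958, Im(z) = -0.3703


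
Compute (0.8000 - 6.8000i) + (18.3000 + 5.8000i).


Real: 0.8 + 18.3 = 19.1
Imag: -6.8 + 5.8 = -1

19.1000 - i


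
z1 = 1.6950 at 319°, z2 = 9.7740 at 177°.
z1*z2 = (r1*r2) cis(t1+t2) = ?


r = 1.6950 * 9.7740 = 16.5669
theta = 319° + 177° = 496° = 136° (mod 360)

16.5669 cis(136°)


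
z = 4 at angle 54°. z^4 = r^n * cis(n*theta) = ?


r^4 = 4^4 = 256
n*theta = 4*54° = 216° = 216° (mod 360)
a = 256*cos(216°) = -207.1084
b = 256*sin(216°) = -150.4730

256 cis(216°) = -207.1084 - 150.4730i


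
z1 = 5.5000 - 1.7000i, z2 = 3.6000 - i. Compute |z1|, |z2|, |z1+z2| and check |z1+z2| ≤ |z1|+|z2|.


|z1| = sqrt(5.5^2 + (-1.7)^2) = sqrt(33.14) = 5.7567
|z2| = sqrt(3.6^2 + (-1)^2) = sqrt(13.96) = 3.7363
z1+z2 = 9.1000 - 2.7000i
|z1+z2| = sqrt(90.1) = 9.4921
|z1|+|z2| = 5.7567 + 3.7363 = 9.4930

|z1+z2| = 9.4921 ≤ |z1|+|z2| = 9.4930 (verified)


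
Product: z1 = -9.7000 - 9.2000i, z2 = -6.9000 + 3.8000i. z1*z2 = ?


Real = -9.7*(-6.9) - (-9.2)*3.8 = 66.93 - (-34.96) = 101.89
Imag = -9.7*3.8 - (6.9)*(-9.2) = -36.86 + 63.48 = 26.62

101.8900 + 26.6200i


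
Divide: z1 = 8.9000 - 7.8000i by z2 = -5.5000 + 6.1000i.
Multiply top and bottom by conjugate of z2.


Conjugate of z2 = -5.5000 - 6.1000i
Numerator: (8.9000 - 7.8000i)(-5.5000 - 6.1000i) = -96.5300 - 11.3900i
Denominator: (-5.5)^2 + 6.1^2 = 67.46
Result = (-96.5300 - 11.3900i)/67.46

-1.4309 - 0.1688i


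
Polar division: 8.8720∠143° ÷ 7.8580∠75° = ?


r = 8.8720 / 7.8580 = 1.1290
theta = 143° - 75° = 68° = 68° (mod 360)

1.1290 cis(68°)


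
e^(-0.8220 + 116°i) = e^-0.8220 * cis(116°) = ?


e^-0.8220 = 0.4396
cos(116°) = -0.4384
sin(116°) = 0.8988
Real = 0.4396*(-0.4384) = -0.1927
Imag = 0.4396*0.8988 = 0.3951

-0.1927 + 0.3951i


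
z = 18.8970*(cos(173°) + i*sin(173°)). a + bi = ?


a = 18.8970*cos(173°) = 18.8970*(-0.992546) = -18.7561
b = 18.8970*sin(173°) = 18.8970*0.12187 = 2.3030

-18.7561 + 2.3030i


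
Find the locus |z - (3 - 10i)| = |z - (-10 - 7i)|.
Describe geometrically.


Equal distances means the locus is the perpendicular bisector of z1 and z2.
Midpoint = ((3+(-10))/2, (-10+(-7))/2) = (-3.5000, -8.5000)

Perpendicular bisector through (-3.5000, -8.5000)


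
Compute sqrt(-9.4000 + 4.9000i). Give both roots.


|z| = sqrt(88.36+24.01) = 10.6005
sqrt((|z|+a)/2) = sqrt((10.6005+(-9.4))/2) = sqrt(0.6002) = 0.7747
sqrt((|z|-a)/2) = sqrt((10.6005-(-9.4))/2) = sqrt(10.0002) = 3.1623

±(0.7747 + 3.1623i) i.e. 0.7747 + 3.1623i and -0.7747 - 3.1623i


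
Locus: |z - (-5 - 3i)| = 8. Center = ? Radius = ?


|z - z0| = r is a circle with center z0 and radius r.
Center = (-5, -3), radius = 8

Circle with center (-5, -3) and radius 8


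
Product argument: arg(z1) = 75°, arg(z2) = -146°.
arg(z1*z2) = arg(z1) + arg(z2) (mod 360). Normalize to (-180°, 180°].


arg(z1*z2) = 75° - 146° = -71°
Normalized to (-180°, 180°]: -71°

-71°


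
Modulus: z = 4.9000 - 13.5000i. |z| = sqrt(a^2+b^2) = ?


|z| = sqrt(4.9^2 + (-13.5)^2) = sqrt(24.01 + 182.25) = sqrt(206.26) = 14.3618

|z| = 14.3618


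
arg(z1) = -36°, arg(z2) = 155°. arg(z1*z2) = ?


arg(z1*z2) = -36° + 155° = 119°
Normalized to (-180°, 180°]: 119°

119°


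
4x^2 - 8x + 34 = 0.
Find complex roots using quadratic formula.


disc = (-8)^2 - 4*4*34 = 64 - 544 = -480
sqrt(|disc|) = sqrt(480) = 21.9089
Real part = 8/(2*4) = 1.0000
Imag part = 21.9089/(2*4) = 2.7386

1.0000 ± 2.7386i


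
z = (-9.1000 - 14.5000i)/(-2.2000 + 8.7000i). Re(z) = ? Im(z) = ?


Multiply by conjugate: (-9.1000 - 14.5000i)(-2.2000 - 8.7000i) / ((-2.2)^2 + 8.7^2)
Numerator real = -9.1*(-2.2) - (14.5)*8.7 = -106.13
Numerator imag = -14.5*(-2.2) - (-9.1)*8.7 = 111.07
Denominator = 80.53
Re(z) = -106.13/80.53 = -1.3179
Im(z) = 111.07/80.53 = 1.3792

Re(z) = -1.3179, Im(z) = 1.3792


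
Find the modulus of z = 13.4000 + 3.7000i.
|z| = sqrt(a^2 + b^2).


|z| = sqrt(13.4^2 + 3.7^2) = sqrt(179.56 + 13.69) = sqrt(193.25) = 13.9014

|z| = 13.9014


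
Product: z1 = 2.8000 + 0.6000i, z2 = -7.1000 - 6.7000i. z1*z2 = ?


Real = 2.8*(-7.1) - 0.6*(-6.7) = -19.88 - (-4.02) = -15.86
Imag = 2.8*(-6.7) - (7.1)*0.6 = -18.76 - (4.26) = -23.02

-15.8600 - 23.0200i


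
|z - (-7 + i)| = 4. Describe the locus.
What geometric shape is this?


|z - z0| = r is a circle with center z0 and radius r.
Center = (-7, 1), radius = 4

Circle with center (-7, 1) and radius 4


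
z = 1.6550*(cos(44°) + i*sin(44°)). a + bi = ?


a = 1.6550*cos(44°) = 1.6550*0.71934 = 1.1905
b = 1.6550*sin(44°) = 1.6550*0.6947 = 1.1497

1.1905 + 1.1497i


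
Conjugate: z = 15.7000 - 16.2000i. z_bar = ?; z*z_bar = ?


z_bar = 15.7000 + 16.2000i
z*z_bar = 15.7^2 + (-16.2)^2 = 246.49 + 262.44 = 508.93

z_bar = 15.7000 + 16.2000i, z*z_bar = 508.93


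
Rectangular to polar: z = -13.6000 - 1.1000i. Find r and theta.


r = sqrt(184.96+1.21) = sqrt(186.17) = 13.6444
theta = atan2(-1.1, -13.6) = -175.3758 degrees

r = 13.6444, theta = -175.3758 degrees


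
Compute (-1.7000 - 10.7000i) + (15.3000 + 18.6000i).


Real: -1.7 + 15.3 = 13.6
Imag: -10.7 + 18.6 = 7.9

13.6000 + 7.9000i


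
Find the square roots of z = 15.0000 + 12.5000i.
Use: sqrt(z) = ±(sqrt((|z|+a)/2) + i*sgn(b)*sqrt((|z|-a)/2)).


|z| = sqrt(225+156.25) = 19.5256
sqrt((|z|+a)/2) = sqrt((19.5256+15)/2) = sqrt(17.2628) = 4.1549
sqrt((|z|-a)/2) = sqrt((19.5256-15)/2) = sqrt(2.2628) = 1.5043

±(4.1549 + 1.5043i) i.e. 4.1549 + 1.5043i and -4.1549 - 1.5043i


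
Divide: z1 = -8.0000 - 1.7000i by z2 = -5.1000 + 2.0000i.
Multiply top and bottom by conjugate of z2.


Conjugate of z2 = -5.1000 - 2.0000i
Numerator: (-8.0000 - 1.7000i)(-5.1000 - 2.0000i) = 37.4000 + 24.6700i
Denominator: (-5.1)^2 + 2^2 = 30.01
Result = (37.4000 + 24.6700i)/30.01

1.2463 + 0.8221i


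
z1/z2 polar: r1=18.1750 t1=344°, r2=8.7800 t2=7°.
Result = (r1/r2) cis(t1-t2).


r = 18.1750 / 8.7800 = 2.0700
theta = 344° - 7° = 337° = 337° (mod 360)

2.0700 cis(337°)


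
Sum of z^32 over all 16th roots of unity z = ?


The roots are w_k = w^k with w = e^(2*pi*i/16), and (w^k)^32 = (w^32)^k.
So S = 1 + u + u^2 + ... + u^(15) with u = w^32.
32 = 2*16 + 0, so 32 is a multiple of 16 and u = (w^16)^2 = 1.
Every one of the 16 terms equals 1: S = 16

S = 16


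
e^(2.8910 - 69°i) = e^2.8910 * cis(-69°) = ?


e^2.8910 = 18.0113
cos(-69°) = 0.35837
sin(-69°) = -0.93358
Real = 18.0113*0.35837 = 6.4547
Imag = 18.0113*(-0.93358) = -16.8150

6.4547 - 16.8150i


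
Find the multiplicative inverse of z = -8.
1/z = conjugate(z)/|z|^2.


|z|^2 = 64+0 = 64
1/z = (-8 - 0i)/64

1/z = -0.1250 + 0i


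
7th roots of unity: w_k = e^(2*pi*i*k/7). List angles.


The 7th roots of unity are cis(360k/7°) for k=0..6
Angle step = 360/7 = 51.4286°
Primitive root: cis(51.4286°)
Primitive root = 0.6235 + 0.7818i

7 roots at angles: 0°, 51.4286°, 102.8571°, 154.2857°, 205.7143°, 257.1429°, 308.5714°


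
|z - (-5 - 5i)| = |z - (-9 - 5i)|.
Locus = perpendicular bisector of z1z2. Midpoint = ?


Equal distances means the locus is the perpendicular bisector of z1 and z2.
Midpoint = ((-5+(-9))/2, (-5+(-5))/2) = (-7.0000, -5.0000)

Perpendicular bisector through (-7.0000, -5.0000)


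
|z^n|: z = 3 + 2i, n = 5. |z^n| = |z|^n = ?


|z| = sqrt(9+4) = sqrt(13) = 3.6056
|z^5| = |z|^5 = (sqrt(13))^5 = 13^2 * sqrt(13) = 169*sqrt(13)

|z^5| = 169*sqrt(13) ≈ 609.3382


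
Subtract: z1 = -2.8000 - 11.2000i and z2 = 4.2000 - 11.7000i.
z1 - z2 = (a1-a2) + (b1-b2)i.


Real: -2.8 - 4.2 = -7
Imag: -11.2 + 11.7 = 0.5

-7.0000 + 0.5000i


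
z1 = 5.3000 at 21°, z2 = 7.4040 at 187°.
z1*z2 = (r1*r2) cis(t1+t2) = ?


r = 5.3000 * 7.4040 = 39.2412
theta = 21° + 187° = 208° = 208° (mod 360)

39.2412 cis(208°)


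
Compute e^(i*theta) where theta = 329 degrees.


cos(329°) = 0.8572
sin(329°) = -0.5150

e^(i*329°) = 0.8572 - 0.5150i


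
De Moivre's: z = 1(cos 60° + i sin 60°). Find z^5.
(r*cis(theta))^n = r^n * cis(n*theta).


r^5 = 1^5 = 1
n*theta = 5*60° = 300° = 300° (mod 360)
a = 1*cos(300°) = 0.5000
b = 1*sin(300°) = -0.8660

1 cis(300°) = 0.5000 - 0.8660i


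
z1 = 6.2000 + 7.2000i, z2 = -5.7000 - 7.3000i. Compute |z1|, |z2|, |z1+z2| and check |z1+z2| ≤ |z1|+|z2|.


|z1| = sqrt(6.2^2 + 7.2^2) = sqrt(90.28) = 9.5016
|z2| = sqrt((-5.7)^2 + (-7.3)^2) = sqrt(85.78) = 9.2617
z1+z2 = 0.5000 - 0.1000i
|z1+z2| = sqrt(0.26) = 0.5099
|z1|+|z2| = 9.5016 + 9.2617 = 18.7633

|z1+z2| = 0.5099 ≤ |z1|+|z2| = 18.7633 (verified)


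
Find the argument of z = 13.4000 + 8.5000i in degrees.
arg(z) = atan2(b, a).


Re = 13.4, Im = 8.5
arg = atan2(8.5, 13.4) = 32.3881 degrees

arg(z) = 32.3881 degrees


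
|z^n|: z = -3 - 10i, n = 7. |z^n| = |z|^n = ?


|z| = sqrt(9+100) = sqrt(109) = 10.4403
|z^7| = |z|^7 = (sqrt(109))^7 = 109^3 * sqrt(109) = 1295029*sqrt(109)

|z^7| = 1295029*sqrt(109) ≈ 13520499.6979


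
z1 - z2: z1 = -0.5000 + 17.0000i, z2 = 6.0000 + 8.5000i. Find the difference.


Real: -0.5 - 6 = -6.5
Imag: 17 - 8.5 = 8.5

-6.5000 + 8.5000i


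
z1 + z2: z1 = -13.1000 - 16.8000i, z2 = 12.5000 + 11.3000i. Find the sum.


Real: -13.1 + 12.5 = -0.6
Imag: -16.8 + 11.3 = -5.5

-0.6000 - 5.5000i


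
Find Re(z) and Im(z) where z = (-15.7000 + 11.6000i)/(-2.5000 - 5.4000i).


Multiply by conjugate: (-15.7000 + 11.6000i)(-2.5000 + 5.4000i) / ((-2.5)^2 + (-5.4)^2)
Numerator real = -15.7*(-2.5) + 11.6*(-5.4) = -23.39
Numerator imag = 11.6*(-2.5) - (-15.7)*(-5.4) = -113.78
Denominator = 35.41
Re(z) = -23.39/35.41 = -0.6605
Im(z) = -113.78/35.41 = -3.2132

Re(z) = -0.6605, Im(z) = -3.2132


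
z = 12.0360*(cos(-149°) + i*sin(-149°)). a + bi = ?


a = 12.0360*cos(-149°) = 12.0360*(-0.85717) = -10.3169
b = 12.0360*sin(-149°) = 12.0360*(-0.51504) = -6.1990

-10.3169 - 6.1990i


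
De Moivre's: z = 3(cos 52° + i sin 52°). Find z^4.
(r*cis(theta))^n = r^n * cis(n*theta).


r^4 = 3^4 = 81
n*theta = 4*52° = 208° = 208° (mod 360)
a = 81*cos(208°) = -71.5188
b = 81*sin(208°) = -38.0272

81 cis(208°) = -71.5188 - 38.0272i


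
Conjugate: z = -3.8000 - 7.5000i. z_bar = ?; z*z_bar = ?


z_bar = -3.8000 + 7.5000i
z*z_bar = (-3.8)^2 + (-7.5)^2 = 14.44 + 56.25 = 70.69

z_bar = -3.8000 + 7.5000i, z*z_bar = 70.69


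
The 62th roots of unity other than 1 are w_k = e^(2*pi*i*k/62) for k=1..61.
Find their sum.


With w = e^(2*pi*i/62), all 62 of the 62th roots of unity w^0 = 1, w, ..., w^(61) sum to 0: 1 + w + ... + w^(61) = (1 - w^62)/(1 - w) = 0 since w^62 = 1, w ≠ 1.
Removing the root 1: w + w^2 + ... + w^(61) = 0 - 1 = -1

Sum = -1


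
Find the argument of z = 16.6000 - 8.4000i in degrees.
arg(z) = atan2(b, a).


Re = 16.6, Im = -8.4
arg = atan2(-8.4, 16.6) = -26.8405 degrees

arg(z) = -26.8405 degrees


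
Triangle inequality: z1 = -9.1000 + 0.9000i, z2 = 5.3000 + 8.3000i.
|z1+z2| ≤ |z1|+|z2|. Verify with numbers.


|z1| = sqrt((-9.1)^2 + 0.9^2) = sqrt(83.62) = 9.1444
|z2| = sqrt(5.3^2 + 8.3^2) = sqrt(96.98) = 9.8478
z1+z2 = -3.8000 + 9.2000i
|z1+z2| = sqrt(99.08) = 9.9539
|z1|+|z2| = 9.1444 + 9.8478 = 18.9922

|z1+z2| = 9.9539 ≤ |z1|+|z2| = 18.9922 (verified)


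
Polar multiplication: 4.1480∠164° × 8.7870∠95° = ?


r = 4.1480 * 8.7870 = 36.4485
theta = 164° + 95° = 259° = 259° (mod 360)

36.4485 cis(259°)


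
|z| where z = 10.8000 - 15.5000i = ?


|z| = sqrt(10.8^2 + (-15.5)^2) = sqrt(116.64 + 240.25) = sqrt(356.89) = 18.8915

|z| = 18.8915


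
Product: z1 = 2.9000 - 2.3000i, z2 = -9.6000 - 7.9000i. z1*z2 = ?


Real = 2.9*(-9.6) - (-2.3)*(-7.9) = -27.84 - 18.17 = -46.01
Imag = 2.9*(-7.9) - (9.6)*(-2.3) = -22.91 + 22.08 = -0.83

-46.0100 - 0.8300i


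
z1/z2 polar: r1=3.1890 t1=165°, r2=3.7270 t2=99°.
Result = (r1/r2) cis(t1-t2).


r = 3.1890 / 3.7270 = 0.8556
theta = 165° - 99° = 66° = 66° (mod 360)

0.8556 cis(66°)


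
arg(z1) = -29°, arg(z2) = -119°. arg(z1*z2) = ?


arg(z1*z2) = -29° - 119° = -148°
Normalized to (-180°, 180°]: -148°

-148°


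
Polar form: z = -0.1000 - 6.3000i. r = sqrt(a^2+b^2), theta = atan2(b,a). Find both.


r = sqrt(0.01+39.69) = sqrt(39.7) = 6.3008
theta = atan2(-6.3, -0.1) = -90.9094 degrees

r = 6.3008, theta = -90.9094 degrees


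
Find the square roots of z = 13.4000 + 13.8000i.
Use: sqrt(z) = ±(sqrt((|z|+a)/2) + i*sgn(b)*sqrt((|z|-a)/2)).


|z| = sqrt(179.56+190.44) = 19.2354
sqrt((|z|+a)/2) = sqrt((19.2354+13.4)/2) = sqrt(16.3177) = 4.0395
sqrt((|z|-a)/2) = sqrt((19.2354-13.4)/2) = sqrt(2.9177) = 1.7081

±(4.0395 + 1.7081i) i.e. 4.0395 + 1.7081i and -4.0395 - 1.7081i


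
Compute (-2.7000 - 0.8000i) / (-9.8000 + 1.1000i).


Conjugate of z2 = -9.8000 - 1.1000i
Numerator: (-2.7000 - 0.8000i)(-9.8000 - 1.1000i) = 25.5800 + 10.8100i
Denominator: (-9.8)^2 + 1.1^2 = 97.25
Result = (25.5800 + 10.8100i)/97.25

0.2630 + 0.1112i


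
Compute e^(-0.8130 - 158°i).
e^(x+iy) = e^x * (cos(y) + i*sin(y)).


e^-0.8130 = 0.4435
cos(-158°) = -0.9272
sin(-158°) = -0.3746
Real = 0.4435*(-0.9272) = -0.4112
Imag = 0.4435*(-0.3746) = -0.1661

-0.4112 - 0.1661i


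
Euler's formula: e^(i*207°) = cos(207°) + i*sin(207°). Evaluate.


cos(207°) = -0.8910
sin(207°) = -0.4540

e^(i*207°) = -0.8910 - 0.4540i


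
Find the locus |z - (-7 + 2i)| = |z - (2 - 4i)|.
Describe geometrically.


Equal distances means the locus is the perpendicular bisector of z1 and z2.
Midpoint = ((-7+2)/2, (2+(-4))/2) = (-2.5000, -1.0000)

Perpendicular bisector through (-2.5000, -1.0000)


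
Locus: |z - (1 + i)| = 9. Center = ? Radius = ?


|z - z0| = r is a circle with center z0 and radius r.
Center = (1, 1), radius = 9

Circle with center (1, 1) and radius 9


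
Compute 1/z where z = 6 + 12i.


|z|^2 = 36+144 = 180
1/z = (6 - 12i)/180

1/z = 0.0333 - 0.0667i


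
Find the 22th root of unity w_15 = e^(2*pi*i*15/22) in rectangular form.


Angle = 360*15/22 = 245.4545°
a = cos(245.4545°) = -0.4154
b = sin(245.4545°) = -0.9096

-0.4154 - 0.9096i


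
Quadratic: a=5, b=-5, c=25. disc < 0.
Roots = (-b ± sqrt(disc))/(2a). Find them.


disc = (-5)^2 - 4*5*25 = 25 - 500 = -475
sqrt(|disc|) = sqrt(475) = 21.7945
Real part = 5/(2*5) = 0.5000
Imag part = 21.7945/(2*5) = 2.1794

0.5000 ± 2.1794i


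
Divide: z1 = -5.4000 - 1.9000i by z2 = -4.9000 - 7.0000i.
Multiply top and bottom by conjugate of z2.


Conjugate of z2 = -4.9000 + 7.0000i
Numerator: (-5.4000 - 1.9000i)(-4.9000 + 7.0000i) = 39.7600 - 28.4900i
Denominator: (-4.9)^2 + (-7)^2 = 73.01
Result = (39.7600 - 28.4900i)/73.01

0.5446 - 0.3902i


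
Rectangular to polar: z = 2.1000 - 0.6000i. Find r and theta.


r = sqrt(4.41+0.36) = sqrt(4.77) = 2.1840
theta = atan2(-0.6, 2.1) = -15.9454 degrees

r = 2.1840, theta = -15.9454 degrees


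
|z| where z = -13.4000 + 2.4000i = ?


|z| = sqrt((-13.4)^2 + 2.4^2) = sqrt(179.56 + 5.76) = sqrt(185.32) = 13.6132

|z| = 13.6132


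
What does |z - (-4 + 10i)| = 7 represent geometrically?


|z - z0| = r is a circle with center z0 and radius r.
Center = (-4, 10), radius = 7

Circle with center (-4, 10) and radius 7


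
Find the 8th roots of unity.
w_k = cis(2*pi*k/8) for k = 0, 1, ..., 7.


The 8th roots of unity are cis(360k/8°) for k=0..7
Angle step = 360/8 = 45°
Primitive root: cis(45°)
Primitive root = 0.7071 + 0.7071i

8 roots at angles: 0°, 45°, 90°, 135°, 180°, 225°, 270°, 315°


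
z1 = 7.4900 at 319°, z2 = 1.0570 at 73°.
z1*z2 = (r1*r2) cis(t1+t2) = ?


r = 7.4900 * 1.0570 = 7.9169
theta = 319° + 73° = 392° = 32° (mod 360)

7.9169 cis(32°)


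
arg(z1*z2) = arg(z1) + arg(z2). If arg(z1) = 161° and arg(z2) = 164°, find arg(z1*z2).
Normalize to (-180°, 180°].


arg(z1*z2) = 161° + 164° = 325°
Normalized to (-180°, 180°]: -35°

-35°


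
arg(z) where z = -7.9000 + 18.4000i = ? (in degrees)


Re = -7.9, Im = 18.4
arg = atan2(18.4, -7.9) = 113.2362 degrees

arg(z) = 113.2362 degrees


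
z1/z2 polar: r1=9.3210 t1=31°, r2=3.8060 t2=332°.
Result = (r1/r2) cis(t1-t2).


r = 9.3210 / 3.8060 = 2.4490
theta = 31° - 332° = -301° = 59° (mod 360)

2.4490 cis(59°)


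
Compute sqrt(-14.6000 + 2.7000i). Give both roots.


|z| = sqrt(213.16+7.29) = 14.8476
sqrt((|z|+a)/2) = sqrt((14.8476+(-14.6))/2) = sqrt(0.1238) = 0.3518
sqrt((|z|-a)/2) = sqrt((14.8476-(-14.6))/2) = sqrt(14.7238) = 3.8372

±(0.3518 + 3.8372i) i.e. 0.3518 + 3.8372i and -0.3518 - 3.8372i


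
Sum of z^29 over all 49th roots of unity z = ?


The roots are w_k = w^k with w = e^(2*pi*i/49), and (w^k)^29 = (w^29)^k.
So S = 1 + u + u^2 + ... + u^(48) with u = w^29.
29 = 0*49 + 29, so 29 is not a multiple of 49: u = w^29 ≠ 1 (w is a primitive 49th root), while u^49 = (w^49)^29 = 1.
Geometric series: S = (1 - u^49)/(1 - u) = (1 - 1)/(1 - u) = 0

S = 0


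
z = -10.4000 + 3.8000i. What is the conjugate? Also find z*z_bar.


z_bar = -10.4000 - 3.8000i
z*z_bar = (-10.4)^2 + 3.8^2 = 108.16 + 14.44 = 122.6

z_bar = -10.4000 - 3.8000i, z*z_bar = 122.6


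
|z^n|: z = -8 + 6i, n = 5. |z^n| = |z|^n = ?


|z| = sqrt(64+36) = sqrt(100) = 10
|z^5| = |z|^5 = 10^5 = 100000

|z^5| = 100000


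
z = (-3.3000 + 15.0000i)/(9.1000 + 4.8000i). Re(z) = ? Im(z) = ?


Multiply by conjugate: (-3.3000 + 15.0000i)(9.1000 - 4.8000i) / (9.1^2 + 4.8^2)
Numerator real = -3.3*9.1 + 15*4.8 = 41.97
Numerator imag = 15*9.1 - (-3.3)*4.8 = 152.34
Denominator = 105.85
Re(z) = 41.97/105.85 = 0.3965
Im(z) = 152.34/105.85 = 1.4392

Re(z) = 0.3965, Im(z) = 1.4392


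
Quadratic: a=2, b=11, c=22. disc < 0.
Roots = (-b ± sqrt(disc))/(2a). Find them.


disc = 11^2 - 4*2*22 = 121 - 176 = -55
sqrt(|disc|) = sqrt(55) = 7.4162
Real part = -11/(2*2) = -2.7500
Imag part = 7.4162/(2*2) = 1.8540

-2.7500 ± 1.8540i


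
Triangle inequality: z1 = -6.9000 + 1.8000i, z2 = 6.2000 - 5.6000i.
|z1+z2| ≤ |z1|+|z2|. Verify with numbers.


|z1| = sqrt((-6.9)^2 + 1.8^2) = sqrt(50.85) = 7.1309
|z2| = sqrt(6.2^2 + (-5.6)^2) = sqrt(69.8) = 8.3546
z1+z2 = -0.7000 - 3.8000i
|z1+z2| = sqrt(14.93) = 3.8639
|z1|+|z2| = 7.1309 + 8.3546 = 15.4855

|z1+z2| = 3.8639 ≤ |z1|+|z2| = 15.4855 (verified)


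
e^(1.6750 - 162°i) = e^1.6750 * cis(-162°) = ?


e^1.6750 = 5.3388
cos(-162°) = -0.95106
sin(-162°) = -0.30902
Real = 5.3388*(-0.95106) = -5.0775
Imag = 5.3388*(-0.30902) = -1.6498

-5.0775 - 1.6498i


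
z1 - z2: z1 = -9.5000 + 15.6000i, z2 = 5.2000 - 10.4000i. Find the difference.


Real: -9.5 - 5.2 = -14.7
Imag: 15.6 + 10.4 = 26

-14.7000 + 26.0000i


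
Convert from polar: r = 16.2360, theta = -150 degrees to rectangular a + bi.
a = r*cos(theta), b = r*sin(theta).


a = 16.2360*cos(-150°) = 16.2360*(-0.866025) = -14.0608
b = 16.2360*sin(-150°) = 16.2360*(-0.5) = -8.1180

-14.0608 - 8.1180i


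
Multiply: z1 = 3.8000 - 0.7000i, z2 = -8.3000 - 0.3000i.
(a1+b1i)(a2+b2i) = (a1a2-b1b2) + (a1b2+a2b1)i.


Real = 3.8*(-8.3) - (-0.7)*(-0.3) = -31.54 - 0.21 = -31.75
Imag = 3.8*(-0.3) - (8.3)*(-0.7) = -1.14 + 5.81 = 4.67

-31.7500 + 4.6700i


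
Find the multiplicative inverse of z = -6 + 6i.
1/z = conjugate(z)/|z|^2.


|z|^2 = 36+36 = 72
1/z = (-6 - 6i)/72

1/z = -0.0833 - 0.0833i


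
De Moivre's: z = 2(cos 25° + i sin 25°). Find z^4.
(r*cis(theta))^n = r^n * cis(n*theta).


r^4 = 2^4 = 16
n*theta = 4*25° = 100° = 100° (mod 360)
a = 16*cos(100°) = -2.7784
b = 16*sin(100°) = 15.7569

16 cis(100°) = -2.7784 + 15.7569i


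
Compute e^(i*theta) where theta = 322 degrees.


cos(322°) = 0.7880
sin(322°) = -0.6157

e^(i*322°) = 0.7880 - 0.6157i


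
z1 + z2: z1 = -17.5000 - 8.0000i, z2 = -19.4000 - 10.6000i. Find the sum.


Real: -17.5 - 19.4 = -36.9
Imag: -8 - 10.6 = -18.6

-36.9000 - 18.6000i


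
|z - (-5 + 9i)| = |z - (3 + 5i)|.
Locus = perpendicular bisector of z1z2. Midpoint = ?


Equal distances means the locus is the perpendicular bisector of z1 and z2.
Midpoint = ((-5+3)/2, (9+5)/2) = (-1.0000, 7.0000)

Perpendicular bisector through (-1.0000, 7.0000)


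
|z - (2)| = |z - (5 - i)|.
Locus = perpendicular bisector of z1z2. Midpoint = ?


Equal distances means the locus is the perpendicular bisector of z1 and z2.
Midpoint = ((2+5)/2, (0+(-1))/2) = (3.5000, -0.5000)

Perpendicular bisector through (3.5000, -0.5000)


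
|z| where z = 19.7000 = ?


|z| = sqrt(19.7^2 + 0^2) = sqrt(388.09 + 0) = sqrt(388.09) = 19.7000

|z| = 19.7000


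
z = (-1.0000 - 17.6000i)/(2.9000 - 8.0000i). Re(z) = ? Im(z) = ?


Multiply by conjugate: (-1.0000 - 17.6000i)(2.9000 + 8.0000i) / (2.9^2 + (-8)^2)
Numerator real = -1*2.9 - (17.6)*(-8) = 137.9
Numerator imag = -17.6*2.9 - (-1)*(-8) = -59.04
Denominator = 72.41
Re(z) = 137.9/72.41 = 1.9044
Im(z) = -59.04/72.41 = -0.8154

Re(z) = 1.9044, Im(z) = -0.8154


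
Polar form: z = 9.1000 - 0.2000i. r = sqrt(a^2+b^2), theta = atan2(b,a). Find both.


r = sqrt(82.81+0.04) = sqrt(82.85) = 9.1022
theta = atan2(-0.2, 9.1) = -1.2590 degrees

r = 9.1022, theta = -1.2590 degrees


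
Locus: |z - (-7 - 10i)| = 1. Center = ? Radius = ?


|z - z0| = r is a circle with center z0 and radius r.
Center = (-7, -10), radius = 1

Circle with center (-7, -10) and radius 1


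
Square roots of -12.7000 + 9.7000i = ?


|z| = sqrt(161.29+94.09) = 15.9806
sqrt((|z|+a)/2) = sqrt((15.9806+(-12.7))/2) = sqrt(1.6403) = 1.2807
sqrt((|z|-a)/2) = sqrt((15.9806-(-12.7))/2) = sqrt(14.3403) = 3.7869

±(1.2807 + 3.7869i) i.e. 1.2807 + 3.7869i and -1.2807 - 3.7869i


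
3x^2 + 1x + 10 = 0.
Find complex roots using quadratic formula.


disc = 1^2 - 4*3*10 = 1 - 120 = -119
sqrt(|disc|) = sqrt(119) = 10.9087
Real part = -1/(2*3) = -0.1667
Imag part = 10.9087/(2*3) = 1.8181

-0.1667 ± 1.8181i


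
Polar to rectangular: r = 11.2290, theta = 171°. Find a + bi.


a = 11.2290*cos(171°) = 11.2290*(-0.98769) = -11.0908
b = 11.2290*sin(171°) = 11.2290*0.15643 = 1.7566

-11.0908 + 1.7566i


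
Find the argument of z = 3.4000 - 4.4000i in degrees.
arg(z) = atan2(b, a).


Re = 3.4, Im = -4.4
arg = atan2(-4.4, 3.4) = -52.3058 degrees

arg(z) = -52.3058 degrees


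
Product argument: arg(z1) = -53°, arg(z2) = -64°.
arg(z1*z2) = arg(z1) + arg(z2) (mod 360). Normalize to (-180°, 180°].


arg(z1*z2) = -53° - 64° = -117°
Normalized to (-180°, 180°]: -117°

-117°


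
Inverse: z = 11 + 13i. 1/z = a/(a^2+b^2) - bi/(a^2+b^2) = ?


|z|^2 = 121+169 = 290
1/z = (11 - 13i)/290

1/z = 0.0379 - 0.0448i


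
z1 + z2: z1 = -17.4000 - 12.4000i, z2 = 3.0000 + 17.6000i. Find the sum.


Real: -17.4 + 3 = -14.4
Imag: -12.4 + 17.6 = 5.2

-14.4000 + 5.2000i


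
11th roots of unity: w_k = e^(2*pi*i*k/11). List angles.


The 11th roots of unity are cis(360k/11°) for k=0..10
Angle step = 360/11 = 32.7273°
Primitive root: cis(32.7273°)
Primitive root = 0.8413 + 0.5406i

11 roots at angles: 0°, 32.7273°, 65.4545°, 98.1818°, 130.9091°, 163.6364°, 196.3636°, 229.0909°, 261.8182°, 294.5455°, 327.2727°


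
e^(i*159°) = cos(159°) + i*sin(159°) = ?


cos(159°) = -0.9336
sin(159°) = 0.3584

e^(i*159°) = -0.9336 + 0.3584i


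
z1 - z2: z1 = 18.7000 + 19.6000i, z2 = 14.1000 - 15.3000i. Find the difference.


Real: 18.7 - 14.1 = 4.6
Imag: 19.6 + 15.3 = 34.9

4.6000 + 34.9000i


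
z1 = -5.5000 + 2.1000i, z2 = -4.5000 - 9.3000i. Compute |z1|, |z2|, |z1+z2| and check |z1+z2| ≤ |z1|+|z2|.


|z1| = sqrt((-5.5)^2 + 2.1^2) = sqrt(34.66) = 5.8873
|z2| = sqrt((-4.5)^2 + (-9.3)^2) = sqrt(106.74) = 10.3315
z1+z2 = -10.0000 - 7.2000i
|z1+z2| = sqrt(151.84) = 12.3223
|z1|+|z2| = 5.8873 + 10.3315 = 16.2188

|z1+z2| = 12.3223 ≤ |z1|+|z2| = 16.2188 (verified)
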